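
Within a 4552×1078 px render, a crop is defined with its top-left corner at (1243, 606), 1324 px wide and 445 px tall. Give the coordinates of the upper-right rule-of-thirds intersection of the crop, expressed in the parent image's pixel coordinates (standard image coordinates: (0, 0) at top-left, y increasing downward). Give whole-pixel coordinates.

One third of the crop width 1324 is 441.33 px.
One third of the crop height 445 is 148.33 px.
The upper-right point is two-thirds across and one-third down within the crop:
x = 1243 + 2 × 441.33 ≈ 2126; y = 606 + 1 × 148.33 ≈ 754.

(2126, 754)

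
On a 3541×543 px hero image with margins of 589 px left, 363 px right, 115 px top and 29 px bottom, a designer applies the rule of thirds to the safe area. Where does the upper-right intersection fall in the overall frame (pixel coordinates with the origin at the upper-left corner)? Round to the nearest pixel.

(2315, 248)

Content width = 3541 − 589 − 363 = 2589 px; content height = 543 − 115 − 29 = 399 px.
Upper-right is two-thirds across and one-third down within the safe area.
x = 589 + 2 × 2589/3 = 589 + 1726.00 ≈ 2315
y = 115 + 1 × 399/3 = 115 + 133.00 ≈ 248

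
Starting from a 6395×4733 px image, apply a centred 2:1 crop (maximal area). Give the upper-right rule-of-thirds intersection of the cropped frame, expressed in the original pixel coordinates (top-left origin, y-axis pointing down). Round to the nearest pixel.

(4263, 1834)

6395/4733 < 2/1, so the 2:1 crop keeps the full width 6395 and trims height to 6395 × 1/2 = 3197.50 px.
Top offset = (4733 − 3197.50)/2 = 767.75 px; left offset = 0.
Upper-right is two-thirds across and one-third down within the crop:
x = 0.00 + 2 × 6395.00/3 ≈ 4263; y = 767.75 + 1 × 3197.50/3 ≈ 1834.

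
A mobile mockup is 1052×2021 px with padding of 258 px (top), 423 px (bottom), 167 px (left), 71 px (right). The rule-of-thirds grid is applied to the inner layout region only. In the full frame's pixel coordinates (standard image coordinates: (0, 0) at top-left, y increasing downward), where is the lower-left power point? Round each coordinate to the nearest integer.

(438, 1151)

Content width = 1052 − 167 − 71 = 814 px; content height = 2021 − 258 − 423 = 1340 px.
Lower-left is one-third across and two-thirds down within the inner layout region.
x = 167 + 1 × 814/3 = 167 + 271.33 ≈ 438
y = 258 + 2 × 1340/3 = 258 + 893.33 ≈ 1151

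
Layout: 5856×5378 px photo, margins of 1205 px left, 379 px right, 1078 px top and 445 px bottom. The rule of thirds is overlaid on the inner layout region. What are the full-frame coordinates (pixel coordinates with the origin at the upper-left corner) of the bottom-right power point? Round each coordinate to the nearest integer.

Content width = 5856 − 1205 − 379 = 4272 px; content height = 5378 − 1078 − 445 = 3855 px.
Bottom-right is two-thirds across and two-thirds down within the inner layout region.
x = 1205 + 2 × 4272/3 = 1205 + 2848.00 ≈ 4053
y = 1078 + 2 × 3855/3 = 1078 + 2570.00 ≈ 3648

(4053, 3648)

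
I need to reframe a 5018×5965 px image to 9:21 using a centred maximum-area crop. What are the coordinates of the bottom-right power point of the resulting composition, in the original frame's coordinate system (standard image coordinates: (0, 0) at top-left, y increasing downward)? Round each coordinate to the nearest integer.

(2935, 3977)

5018/5965 > 9/21, so the 9:21 crop keeps the full height 5965 and trims width to 5965 × 9/21 = 2556.43 px.
Left offset = (5018 − 2556.43)/2 = 1230.79 px; top offset = 0.
Bottom-right is two-thirds across and two-thirds down within the crop:
x = 1230.79 + 2 × 2556.43/3 ≈ 2935; y = 0.00 + 2 × 5965.00/3 ≈ 3977.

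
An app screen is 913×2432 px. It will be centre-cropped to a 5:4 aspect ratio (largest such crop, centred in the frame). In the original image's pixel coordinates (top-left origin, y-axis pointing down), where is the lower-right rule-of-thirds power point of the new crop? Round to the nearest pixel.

913/2432 < 5/4, so the 5:4 crop keeps the full width 913 and trims height to 913 × 4/5 = 730.40 px.
Top offset = (2432 − 730.40)/2 = 850.80 px; left offset = 0.
Lower-right is two-thirds across and two-thirds down within the crop:
x = 0.00 + 2 × 913.00/3 ≈ 609; y = 850.80 + 2 × 730.40/3 ≈ 1338.

x = 609 px, y = 1338 px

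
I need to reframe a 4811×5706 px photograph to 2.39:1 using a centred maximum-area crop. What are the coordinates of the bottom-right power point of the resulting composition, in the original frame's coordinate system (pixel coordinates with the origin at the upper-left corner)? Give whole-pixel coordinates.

x = 3207 px, y = 3188 px

4811/5706 < 2.39/1, so the 2.39:1 crop keeps the full width 4811 and trims height to 4811 × 1/2.39 = 2012.97 px.
Top offset = (5706 − 2012.97)/2 = 1846.51 px; left offset = 0.
Bottom-right is two-thirds across and two-thirds down within the crop:
x = 0.00 + 2 × 4811.00/3 ≈ 3207; y = 1846.51 + 2 × 2012.97/3 ≈ 3188.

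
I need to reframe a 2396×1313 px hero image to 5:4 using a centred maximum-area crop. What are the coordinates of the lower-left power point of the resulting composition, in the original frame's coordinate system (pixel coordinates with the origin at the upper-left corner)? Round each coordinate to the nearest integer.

(924, 875)

2396/1313 > 5/4, so the 5:4 crop keeps the full height 1313 and trims width to 1313 × 5/4 = 1641.25 px.
Left offset = (2396 − 1641.25)/2 = 377.38 px; top offset = 0.
Lower-left is one-third across and two-thirds down within the crop:
x = 377.38 + 1 × 1641.25/3 ≈ 924; y = 0.00 + 2 × 1313.00/3 ≈ 875.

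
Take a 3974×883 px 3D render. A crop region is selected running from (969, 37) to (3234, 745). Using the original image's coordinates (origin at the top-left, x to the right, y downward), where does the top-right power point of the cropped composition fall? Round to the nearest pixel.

x = 2479 px, y = 273 px

Crop width = 3234 − 969 = 2265 px; one third is 755.00 px.
Crop height = 745 − 37 = 708 px; one third is 236.00 px.
The top-right point is two-thirds across and one-third down within the crop:
x = 969 + 2 × 755.00 ≈ 2479; y = 37 + 1 × 236.00 ≈ 273.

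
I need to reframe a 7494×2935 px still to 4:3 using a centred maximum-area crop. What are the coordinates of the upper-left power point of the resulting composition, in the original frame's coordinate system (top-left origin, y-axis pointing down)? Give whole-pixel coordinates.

(3095, 978)

7494/2935 > 4/3, so the 4:3 crop keeps the full height 2935 and trims width to 2935 × 4/3 = 3913.33 px.
Left offset = (7494 − 3913.33)/2 = 1790.33 px; top offset = 0.
Upper-left is one-third across and one-third down within the crop:
x = 1790.33 + 1 × 3913.33/3 ≈ 3095; y = 0.00 + 1 × 2935.00/3 ≈ 978.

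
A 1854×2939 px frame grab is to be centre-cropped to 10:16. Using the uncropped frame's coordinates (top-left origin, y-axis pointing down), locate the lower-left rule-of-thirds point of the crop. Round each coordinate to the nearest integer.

x = 621 px, y = 1959 px

1854/2939 > 10/16, so the 10:16 crop keeps the full height 2939 and trims width to 2939 × 10/16 = 1836.88 px.
Left offset = (1854 − 1836.88)/2 = 8.56 px; top offset = 0.
Lower-left is one-third across and two-thirds down within the crop:
x = 8.56 + 1 × 1836.88/3 ≈ 621; y = 0.00 + 2 × 2939.00/3 ≈ 1959.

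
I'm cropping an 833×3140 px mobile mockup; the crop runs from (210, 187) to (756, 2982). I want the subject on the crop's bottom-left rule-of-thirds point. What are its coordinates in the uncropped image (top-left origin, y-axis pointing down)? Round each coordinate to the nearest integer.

x = 392 px, y = 2050 px

Crop width = 756 − 210 = 546 px; one third is 182.00 px.
Crop height = 2982 − 187 = 2795 px; one third is 931.67 px.
The bottom-left point is one-third across and two-thirds down within the crop:
x = 210 + 1 × 182.00 ≈ 392; y = 187 + 2 × 931.67 ≈ 2050.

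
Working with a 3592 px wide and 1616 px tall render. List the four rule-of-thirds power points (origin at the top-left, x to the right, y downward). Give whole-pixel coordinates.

(1197, 539), (2395, 539), (1197, 1077), (2395, 1077)

One third of 3592 is 1197.33; one third of 1616 is 538.67.
Vertical third lines at x = 1197 and x = 2395; horizontal third lines at y = 539 and y = 1077.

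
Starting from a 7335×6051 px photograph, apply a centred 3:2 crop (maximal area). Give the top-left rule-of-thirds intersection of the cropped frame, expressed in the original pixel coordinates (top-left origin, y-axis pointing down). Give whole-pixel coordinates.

x = 2445 px, y = 2211 px

7335/6051 < 3/2, so the 3:2 crop keeps the full width 7335 and trims height to 7335 × 2/3 = 4890.00 px.
Top offset = (6051 − 4890.00)/2 = 580.50 px; left offset = 0.
Top-left is one-third across and one-third down within the crop:
x = 0.00 + 1 × 7335.00/3 ≈ 2445; y = 580.50 + 1 × 4890.00/3 ≈ 2211.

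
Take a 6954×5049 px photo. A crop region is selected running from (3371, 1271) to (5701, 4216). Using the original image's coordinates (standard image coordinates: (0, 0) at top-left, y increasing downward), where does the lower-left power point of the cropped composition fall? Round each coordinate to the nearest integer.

x = 4148 px, y = 3234 px

Crop width = 5701 − 3371 = 2330 px; one third is 776.67 px.
Crop height = 4216 − 1271 = 2945 px; one third is 981.67 px.
The lower-left point is one-third across and two-thirds down within the crop:
x = 3371 + 1 × 776.67 ≈ 4148; y = 1271 + 2 × 981.67 ≈ 3234.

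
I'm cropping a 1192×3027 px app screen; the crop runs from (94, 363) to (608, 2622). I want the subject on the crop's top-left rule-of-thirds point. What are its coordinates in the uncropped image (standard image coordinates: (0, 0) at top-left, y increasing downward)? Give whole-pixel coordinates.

x = 265 px, y = 1116 px

Crop width = 608 − 94 = 514 px; one third is 171.33 px.
Crop height = 2622 − 363 = 2259 px; one third is 753.00 px.
The top-left point is one-third across and one-third down within the crop:
x = 94 + 1 × 171.33 ≈ 265; y = 363 + 1 × 753.00 ≈ 1116.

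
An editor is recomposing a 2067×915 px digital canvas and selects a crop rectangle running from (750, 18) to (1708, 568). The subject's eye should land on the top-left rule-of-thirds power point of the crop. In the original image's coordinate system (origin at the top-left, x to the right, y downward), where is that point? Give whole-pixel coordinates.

Crop width = 1708 − 750 = 958 px; one third is 319.33 px.
Crop height = 568 − 18 = 550 px; one third is 183.33 px.
The top-left point is one-third across and one-third down within the crop:
x = 750 + 1 × 319.33 ≈ 1069; y = 18 + 1 × 183.33 ≈ 201.

(1069, 201)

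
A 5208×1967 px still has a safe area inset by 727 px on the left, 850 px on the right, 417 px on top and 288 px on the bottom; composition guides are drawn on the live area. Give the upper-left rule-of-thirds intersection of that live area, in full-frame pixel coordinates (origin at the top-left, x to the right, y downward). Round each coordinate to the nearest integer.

x = 1937 px, y = 838 px

Content width = 5208 − 727 − 850 = 3631 px; content height = 1967 − 417 − 288 = 1262 px.
Upper-left is one-third across and one-third down within the live area.
x = 727 + 1 × 3631/3 = 727 + 1210.33 ≈ 1937
y = 417 + 1 × 1262/3 = 417 + 420.67 ≈ 838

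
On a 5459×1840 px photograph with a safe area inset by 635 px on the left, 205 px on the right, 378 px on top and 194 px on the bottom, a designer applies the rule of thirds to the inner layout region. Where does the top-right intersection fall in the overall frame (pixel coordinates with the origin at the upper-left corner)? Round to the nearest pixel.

Content width = 5459 − 635 − 205 = 4619 px; content height = 1840 − 378 − 194 = 1268 px.
Top-right is two-thirds across and one-third down within the inner layout region.
x = 635 + 2 × 4619/3 = 635 + 3079.33 ≈ 3714
y = 378 + 1 × 1268/3 = 378 + 422.67 ≈ 801

x = 3714 px, y = 801 px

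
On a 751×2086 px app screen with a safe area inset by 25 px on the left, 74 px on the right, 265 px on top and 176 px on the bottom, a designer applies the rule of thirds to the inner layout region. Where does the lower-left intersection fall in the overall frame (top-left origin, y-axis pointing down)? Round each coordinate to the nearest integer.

(242, 1362)

Content width = 751 − 25 − 74 = 652 px; content height = 2086 − 265 − 176 = 1645 px.
Lower-left is one-third across and two-thirds down within the inner layout region.
x = 25 + 1 × 652/3 = 25 + 217.33 ≈ 242
y = 265 + 2 × 1645/3 = 265 + 1096.67 ≈ 1362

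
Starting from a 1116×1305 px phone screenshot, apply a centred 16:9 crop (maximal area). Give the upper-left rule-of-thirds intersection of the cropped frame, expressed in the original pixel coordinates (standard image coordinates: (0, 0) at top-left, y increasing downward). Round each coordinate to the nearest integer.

x = 372 px, y = 548 px

1116/1305 < 16/9, so the 16:9 crop keeps the full width 1116 and trims height to 1116 × 9/16 = 627.75 px.
Top offset = (1305 − 627.75)/2 = 338.62 px; left offset = 0.
Upper-left is one-third across and one-third down within the crop:
x = 0.00 + 1 × 1116.00/3 ≈ 372; y = 338.62 + 1 × 627.75/3 ≈ 548.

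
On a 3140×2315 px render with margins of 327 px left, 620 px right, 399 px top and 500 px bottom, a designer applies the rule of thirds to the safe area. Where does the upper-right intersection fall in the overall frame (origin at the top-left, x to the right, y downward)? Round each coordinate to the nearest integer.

(1789, 871)

Content width = 3140 − 327 − 620 = 2193 px; content height = 2315 − 399 − 500 = 1416 px.
Upper-right is two-thirds across and one-third down within the safe area.
x = 327 + 2 × 2193/3 = 327 + 1462.00 ≈ 1789
y = 399 + 1 × 1416/3 = 399 + 472.00 ≈ 871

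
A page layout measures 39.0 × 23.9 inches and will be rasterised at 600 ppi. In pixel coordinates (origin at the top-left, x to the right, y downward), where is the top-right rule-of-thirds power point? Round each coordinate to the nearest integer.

In pixels the canvas is 39.0 × 600 = 23400 wide and 23.9 × 600 = 14340 tall.
The top-right point is two-thirds across and one-third down:
x = 2 × 23400/3 ≈ 15600; y = 1 × 14340/3 ≈ 4780.

(15600, 4780)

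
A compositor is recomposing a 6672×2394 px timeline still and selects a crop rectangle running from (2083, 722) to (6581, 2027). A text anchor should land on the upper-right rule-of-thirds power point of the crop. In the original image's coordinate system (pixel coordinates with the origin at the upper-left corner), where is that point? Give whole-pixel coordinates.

(5082, 1157)

Crop width = 6581 − 2083 = 4498 px; one third is 1499.33 px.
Crop height = 2027 − 722 = 1305 px; one third is 435.00 px.
The upper-right point is two-thirds across and one-third down within the crop:
x = 2083 + 2 × 1499.33 ≈ 5082; y = 722 + 1 × 435.00 ≈ 1157.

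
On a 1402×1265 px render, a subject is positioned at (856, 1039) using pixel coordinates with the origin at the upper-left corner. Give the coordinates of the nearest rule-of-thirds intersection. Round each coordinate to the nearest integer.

Third lines: x ∈ {467, 935}, y ∈ {422, 843}.
856 is closer to x = 935; 1039 is closer to y = 843.
So the nearest intersection is the lower-right power point.

x = 935 px, y = 843 px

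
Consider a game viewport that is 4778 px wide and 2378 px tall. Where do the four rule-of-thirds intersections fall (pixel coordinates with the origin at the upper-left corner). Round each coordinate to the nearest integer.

(1593, 793), (3185, 793), (1593, 1585), (3185, 1585)

One third of 4778 is 1592.67; one third of 2378 is 792.67.
Vertical third lines at x = 1593 and x = 3185; horizontal third lines at y = 793 and y = 1585.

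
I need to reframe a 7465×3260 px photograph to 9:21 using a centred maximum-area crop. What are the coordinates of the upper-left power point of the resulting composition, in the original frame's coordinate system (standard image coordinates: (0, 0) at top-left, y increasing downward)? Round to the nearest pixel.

7465/3260 > 9/21, so the 9:21 crop keeps the full height 3260 and trims width to 3260 × 9/21 = 1397.14 px.
Left offset = (7465 − 1397.14)/2 = 3033.93 px; top offset = 0.
Upper-left is one-third across and one-third down within the crop:
x = 3033.93 + 1 × 1397.14/3 ≈ 3500; y = 0.00 + 1 × 3260.00/3 ≈ 1087.

x = 3500 px, y = 1087 px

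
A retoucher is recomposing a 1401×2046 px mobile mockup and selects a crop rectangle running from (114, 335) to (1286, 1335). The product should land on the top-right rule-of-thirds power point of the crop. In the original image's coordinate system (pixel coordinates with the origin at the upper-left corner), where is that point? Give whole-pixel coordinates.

(895, 668)

Crop width = 1286 − 114 = 1172 px; one third is 390.67 px.
Crop height = 1335 − 335 = 1000 px; one third is 333.33 px.
The top-right point is two-thirds across and one-third down within the crop:
x = 114 + 2 × 390.67 ≈ 895; y = 335 + 1 × 333.33 ≈ 668.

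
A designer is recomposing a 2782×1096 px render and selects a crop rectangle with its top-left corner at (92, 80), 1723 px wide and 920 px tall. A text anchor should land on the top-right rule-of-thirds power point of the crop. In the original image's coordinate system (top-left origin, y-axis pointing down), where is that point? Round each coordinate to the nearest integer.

(1241, 387)

One third of the crop width 1723 is 574.33 px.
One third of the crop height 920 is 306.67 px.
The top-right point is two-thirds across and one-third down within the crop:
x = 92 + 2 × 574.33 ≈ 1241; y = 80 + 1 × 306.67 ≈ 387.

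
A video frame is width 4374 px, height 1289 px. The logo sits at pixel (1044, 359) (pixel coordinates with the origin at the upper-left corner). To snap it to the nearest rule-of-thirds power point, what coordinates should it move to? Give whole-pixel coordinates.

x = 1458 px, y = 430 px

Third lines: x ∈ {1458, 2916}, y ∈ {430, 859}.
1044 is closer to x = 1458; 359 is closer to y = 430.
So the nearest intersection is the upper-left power point.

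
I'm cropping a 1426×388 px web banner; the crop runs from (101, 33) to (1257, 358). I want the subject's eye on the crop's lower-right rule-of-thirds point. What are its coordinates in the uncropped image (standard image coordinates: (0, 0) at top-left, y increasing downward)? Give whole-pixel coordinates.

Crop width = 1257 − 101 = 1156 px; one third is 385.33 px.
Crop height = 358 − 33 = 325 px; one third is 108.33 px.
The lower-right point is two-thirds across and two-thirds down within the crop:
x = 101 + 2 × 385.33 ≈ 872; y = 33 + 2 × 108.33 ≈ 250.

x = 872 px, y = 250 px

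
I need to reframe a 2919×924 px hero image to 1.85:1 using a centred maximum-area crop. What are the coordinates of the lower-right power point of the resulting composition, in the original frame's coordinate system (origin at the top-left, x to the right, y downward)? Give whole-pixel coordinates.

(1744, 616)

2919/924 > 1.85/1, so the 1.85:1 crop keeps the full height 924 and trims width to 924 × 1.85/1 = 1709.40 px.
Left offset = (2919 − 1709.40)/2 = 604.80 px; top offset = 0.
Lower-right is two-thirds across and two-thirds down within the crop:
x = 604.80 + 2 × 1709.40/3 ≈ 1744; y = 0.00 + 2 × 924.00/3 ≈ 616.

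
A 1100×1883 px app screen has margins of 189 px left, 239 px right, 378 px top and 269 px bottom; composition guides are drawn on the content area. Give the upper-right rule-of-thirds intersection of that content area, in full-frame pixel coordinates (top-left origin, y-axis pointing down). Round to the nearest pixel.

Content width = 1100 − 189 − 239 = 672 px; content height = 1883 − 378 − 269 = 1236 px.
Upper-right is two-thirds across and one-third down within the content area.
x = 189 + 2 × 672/3 = 189 + 448.00 ≈ 637
y = 378 + 1 × 1236/3 = 378 + 412.00 ≈ 790

x = 637 px, y = 790 px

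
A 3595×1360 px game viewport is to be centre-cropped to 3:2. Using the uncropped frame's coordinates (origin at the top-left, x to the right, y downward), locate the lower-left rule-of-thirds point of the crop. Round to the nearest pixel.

(1458, 907)

3595/1360 > 3/2, so the 3:2 crop keeps the full height 1360 and trims width to 1360 × 3/2 = 2040.00 px.
Left offset = (3595 − 2040.00)/2 = 777.50 px; top offset = 0.
Lower-left is one-third across and two-thirds down within the crop:
x = 777.50 + 1 × 2040.00/3 ≈ 1458; y = 0.00 + 2 × 1360.00/3 ≈ 907.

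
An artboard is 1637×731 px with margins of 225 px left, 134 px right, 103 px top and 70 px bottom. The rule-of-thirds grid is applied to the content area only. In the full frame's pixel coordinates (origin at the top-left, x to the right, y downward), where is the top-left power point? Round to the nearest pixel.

Content width = 1637 − 225 − 134 = 1278 px; content height = 731 − 103 − 70 = 558 px.
Top-left is one-third across and one-third down within the content area.
x = 225 + 1 × 1278/3 = 225 + 426.00 ≈ 651
y = 103 + 1 × 558/3 = 103 + 186.00 ≈ 289

(651, 289)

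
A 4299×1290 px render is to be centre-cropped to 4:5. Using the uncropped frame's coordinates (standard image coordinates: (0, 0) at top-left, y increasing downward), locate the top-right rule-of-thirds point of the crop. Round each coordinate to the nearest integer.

4299/1290 > 4/5, so the 4:5 crop keeps the full height 1290 and trims width to 1290 × 4/5 = 1032.00 px.
Left offset = (4299 − 1032.00)/2 = 1633.50 px; top offset = 0.
Top-right is two-thirds across and one-third down within the crop:
x = 1633.50 + 2 × 1032.00/3 ≈ 2322; y = 0.00 + 1 × 1290.00/3 ≈ 430.

x = 2322 px, y = 430 px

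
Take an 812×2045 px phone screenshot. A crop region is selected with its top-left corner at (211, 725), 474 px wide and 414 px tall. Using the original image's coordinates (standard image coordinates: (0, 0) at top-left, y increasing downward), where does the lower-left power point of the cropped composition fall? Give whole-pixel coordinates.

One third of the crop width 474 is 158.00 px.
One third of the crop height 414 is 138.00 px.
The lower-left point is one-third across and two-thirds down within the crop:
x = 211 + 1 × 158.00 ≈ 369; y = 725 + 2 × 138.00 ≈ 1001.

x = 369 px, y = 1001 px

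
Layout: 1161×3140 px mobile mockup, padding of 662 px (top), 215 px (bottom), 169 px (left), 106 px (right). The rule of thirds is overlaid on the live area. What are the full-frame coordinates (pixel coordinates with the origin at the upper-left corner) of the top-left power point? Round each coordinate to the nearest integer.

x = 464 px, y = 1416 px

Content width = 1161 − 169 − 106 = 886 px; content height = 3140 − 662 − 215 = 2263 px.
Top-left is one-third across and one-third down within the live area.
x = 169 + 1 × 886/3 = 169 + 295.33 ≈ 464
y = 662 + 1 × 2263/3 = 662 + 754.33 ≈ 1416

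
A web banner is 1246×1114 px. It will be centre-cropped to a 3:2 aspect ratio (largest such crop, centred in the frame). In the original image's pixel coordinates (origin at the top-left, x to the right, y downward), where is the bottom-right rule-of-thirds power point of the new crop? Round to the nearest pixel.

1246/1114 < 3/2, so the 3:2 crop keeps the full width 1246 and trims height to 1246 × 2/3 = 830.67 px.
Top offset = (1114 − 830.67)/2 = 141.67 px; left offset = 0.
Bottom-right is two-thirds across and two-thirds down within the crop:
x = 0.00 + 2 × 1246.00/3 ≈ 831; y = 141.67 + 2 × 830.67/3 ≈ 695.

(831, 695)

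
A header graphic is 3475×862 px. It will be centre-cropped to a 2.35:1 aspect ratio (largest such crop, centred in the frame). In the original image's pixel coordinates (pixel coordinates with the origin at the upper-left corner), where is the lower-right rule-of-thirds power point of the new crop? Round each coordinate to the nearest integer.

(2075, 575)

3475/862 > 2.35/1, so the 2.35:1 crop keeps the full height 862 and trims width to 862 × 2.35/1 = 2025.70 px.
Left offset = (3475 − 2025.70)/2 = 724.65 px; top offset = 0.
Lower-right is two-thirds across and two-thirds down within the crop:
x = 724.65 + 2 × 2025.70/3 ≈ 2075; y = 0.00 + 2 × 862.00/3 ≈ 575.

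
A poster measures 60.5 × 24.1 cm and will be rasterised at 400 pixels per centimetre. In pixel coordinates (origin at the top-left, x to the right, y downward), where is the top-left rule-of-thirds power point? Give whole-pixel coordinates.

In pixels the canvas is 60.5 × 400 = 24200 wide and 24.1 × 400 = 9640 tall.
The top-left point is one-third across and one-third down:
x = 1 × 24200/3 ≈ 8067; y = 1 × 9640/3 ≈ 3213.

x = 8067 px, y = 3213 px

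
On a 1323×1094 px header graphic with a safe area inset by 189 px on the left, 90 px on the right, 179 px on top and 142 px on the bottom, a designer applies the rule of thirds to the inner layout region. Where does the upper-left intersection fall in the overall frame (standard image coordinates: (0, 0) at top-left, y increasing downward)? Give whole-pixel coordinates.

x = 537 px, y = 437 px

Content width = 1323 − 189 − 90 = 1044 px; content height = 1094 − 179 − 142 = 773 px.
Upper-left is one-third across and one-third down within the inner layout region.
x = 189 + 1 × 1044/3 = 189 + 348.00 ≈ 537
y = 179 + 1 × 773/3 = 179 + 257.67 ≈ 437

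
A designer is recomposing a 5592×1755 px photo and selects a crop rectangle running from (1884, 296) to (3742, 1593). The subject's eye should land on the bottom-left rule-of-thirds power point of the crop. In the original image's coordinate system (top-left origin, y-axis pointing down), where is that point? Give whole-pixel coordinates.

Crop width = 3742 − 1884 = 1858 px; one third is 619.33 px.
Crop height = 1593 − 296 = 1297 px; one third is 432.33 px.
The bottom-left point is one-third across and two-thirds down within the crop:
x = 1884 + 1 × 619.33 ≈ 2503; y = 296 + 2 × 432.33 ≈ 1161.

(2503, 1161)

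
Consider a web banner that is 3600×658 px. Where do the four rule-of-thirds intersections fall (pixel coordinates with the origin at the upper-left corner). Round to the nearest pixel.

One third of 3600 is 1200; one third of 658 is 219.33.
Vertical third lines at x = 1200 and x = 2400; horizontal third lines at y = 219 and y = 439.

(1200, 219), (2400, 219), (1200, 439), (2400, 439)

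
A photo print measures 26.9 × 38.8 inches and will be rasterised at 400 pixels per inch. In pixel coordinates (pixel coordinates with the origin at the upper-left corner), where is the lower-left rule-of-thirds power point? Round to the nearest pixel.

x = 3587 px, y = 10347 px

In pixels the canvas is 26.9 × 400 = 10760 wide and 38.8 × 400 = 15520 tall.
The lower-left point is one-third across and two-thirds down:
x = 1 × 10760/3 ≈ 3587; y = 2 × 15520/3 ≈ 10347.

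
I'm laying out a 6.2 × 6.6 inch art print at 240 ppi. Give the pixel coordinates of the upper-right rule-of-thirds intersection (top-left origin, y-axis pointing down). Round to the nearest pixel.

x = 992 px, y = 528 px

In pixels the canvas is 6.2 × 240 = 1488 wide and 6.6 × 240 = 1584 tall.
The upper-right point is two-thirds across and one-third down:
x = 2 × 1488/3 ≈ 992; y = 1 × 1584/3 ≈ 528.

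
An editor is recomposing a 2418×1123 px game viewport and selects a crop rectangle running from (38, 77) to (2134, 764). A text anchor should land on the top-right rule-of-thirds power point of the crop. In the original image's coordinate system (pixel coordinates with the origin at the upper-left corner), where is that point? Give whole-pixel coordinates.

Crop width = 2134 − 38 = 2096 px; one third is 698.67 px.
Crop height = 764 − 77 = 687 px; one third is 229.00 px.
The top-right point is two-thirds across and one-third down within the crop:
x = 38 + 2 × 698.67 ≈ 1435; y = 77 + 1 × 229.00 ≈ 306.

(1435, 306)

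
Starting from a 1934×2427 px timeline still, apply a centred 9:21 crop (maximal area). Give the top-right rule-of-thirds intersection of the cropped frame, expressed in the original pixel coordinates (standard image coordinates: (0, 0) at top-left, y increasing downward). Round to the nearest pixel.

1934/2427 > 9/21, so the 9:21 crop keeps the full height 2427 and trims width to 2427 × 9/21 = 1040.14 px.
Left offset = (1934 − 1040.14)/2 = 446.93 px; top offset = 0.
Top-right is two-thirds across and one-third down within the crop:
x = 446.93 + 2 × 1040.14/3 ≈ 1140; y = 0.00 + 1 × 2427.00/3 ≈ 809.

x = 1140 px, y = 809 px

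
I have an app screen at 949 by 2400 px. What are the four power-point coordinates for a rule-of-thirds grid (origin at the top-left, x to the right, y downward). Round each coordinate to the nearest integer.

(316, 800), (633, 800), (316, 1600), (633, 1600)

One third of 949 is 316.33; one third of 2400 is 800.
Vertical third lines at x = 316 and x = 633; horizontal third lines at y = 800 and y = 1600.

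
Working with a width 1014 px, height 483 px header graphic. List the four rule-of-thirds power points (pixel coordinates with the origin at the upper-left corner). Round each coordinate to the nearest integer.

(338, 161), (676, 161), (338, 322), (676, 322)

One third of 1014 is 338; one third of 483 is 161.
Vertical third lines at x = 338 and x = 676; horizontal third lines at y = 161 and y = 322.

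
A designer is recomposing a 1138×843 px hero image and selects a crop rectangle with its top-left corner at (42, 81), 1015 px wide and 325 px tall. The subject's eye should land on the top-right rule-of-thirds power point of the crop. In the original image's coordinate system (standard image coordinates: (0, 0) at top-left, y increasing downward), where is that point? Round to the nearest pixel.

(719, 189)

One third of the crop width 1015 is 338.33 px.
One third of the crop height 325 is 108.33 px.
The top-right point is two-thirds across and one-third down within the crop:
x = 42 + 2 × 338.33 ≈ 719; y = 81 + 1 × 108.33 ≈ 189.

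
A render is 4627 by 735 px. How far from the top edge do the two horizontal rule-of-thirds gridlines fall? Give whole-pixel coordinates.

735 / 3 = 245, so the horizontal lines sit at one and two thirds of 735.

y = 245 px and y = 490 px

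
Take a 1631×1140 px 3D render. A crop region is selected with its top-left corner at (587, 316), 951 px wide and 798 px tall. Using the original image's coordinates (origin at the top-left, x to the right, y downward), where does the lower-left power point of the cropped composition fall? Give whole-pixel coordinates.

x = 904 px, y = 848 px

One third of the crop width 951 is 317.00 px.
One third of the crop height 798 is 266.00 px.
The lower-left point is one-third across and two-thirds down within the crop:
x = 587 + 1 × 317.00 ≈ 904; y = 316 + 2 × 266.00 ≈ 848.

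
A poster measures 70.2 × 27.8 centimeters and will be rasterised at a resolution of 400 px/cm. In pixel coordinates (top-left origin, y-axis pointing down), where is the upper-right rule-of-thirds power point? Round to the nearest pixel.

(18720, 3707)

In pixels the canvas is 70.2 × 400 = 28080 wide and 27.8 × 400 = 11120 tall.
The upper-right point is two-thirds across and one-third down:
x = 2 × 28080/3 ≈ 18720; y = 1 × 11120/3 ≈ 3707.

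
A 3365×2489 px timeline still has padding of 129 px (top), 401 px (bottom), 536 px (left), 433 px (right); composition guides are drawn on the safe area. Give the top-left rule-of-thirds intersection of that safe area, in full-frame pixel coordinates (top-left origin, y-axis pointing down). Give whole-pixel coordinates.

Content width = 3365 − 536 − 433 = 2396 px; content height = 2489 − 129 − 401 = 1959 px.
Top-left is one-third across and one-third down within the safe area.
x = 536 + 1 × 2396/3 = 536 + 798.67 ≈ 1335
y = 129 + 1 × 1959/3 = 129 + 653.00 ≈ 782

(1335, 782)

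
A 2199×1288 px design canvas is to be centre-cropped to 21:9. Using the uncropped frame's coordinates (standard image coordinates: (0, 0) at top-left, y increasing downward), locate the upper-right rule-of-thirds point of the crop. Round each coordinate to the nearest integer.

2199/1288 < 21/9, so the 21:9 crop keeps the full width 2199 and trims height to 2199 × 9/21 = 942.43 px.
Top offset = (1288 − 942.43)/2 = 172.79 px; left offset = 0.
Upper-right is two-thirds across and one-third down within the crop:
x = 0.00 + 2 × 2199.00/3 ≈ 1466; y = 172.79 + 1 × 942.43/3 ≈ 487.

x = 1466 px, y = 487 px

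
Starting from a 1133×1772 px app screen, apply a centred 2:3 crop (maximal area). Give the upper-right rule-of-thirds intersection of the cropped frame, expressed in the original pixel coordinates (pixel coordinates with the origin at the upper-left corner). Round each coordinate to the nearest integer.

(755, 603)

1133/1772 < 2/3, so the 2:3 crop keeps the full width 1133 and trims height to 1133 × 3/2 = 1699.50 px.
Top offset = (1772 − 1699.50)/2 = 36.25 px; left offset = 0.
Upper-right is two-thirds across and one-third down within the crop:
x = 0.00 + 2 × 1133.00/3 ≈ 755; y = 36.25 + 1 × 1699.50/3 ≈ 603.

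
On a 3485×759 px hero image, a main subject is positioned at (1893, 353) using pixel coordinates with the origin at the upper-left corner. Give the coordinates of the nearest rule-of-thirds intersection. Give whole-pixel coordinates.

Third lines: x ∈ {1162, 2323}, y ∈ {253, 506}.
1893 is closer to x = 2323; 353 is closer to y = 253.
So the nearest intersection is the upper-right power point.

(2323, 253)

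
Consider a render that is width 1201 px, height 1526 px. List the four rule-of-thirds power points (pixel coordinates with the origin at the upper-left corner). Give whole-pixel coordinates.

One third of 1201 is 400.33; one third of 1526 is 508.67.
Vertical third lines at x = 400 and x = 801; horizontal third lines at y = 509 and y = 1017.

(400, 509), (801, 509), (400, 1017), (801, 1017)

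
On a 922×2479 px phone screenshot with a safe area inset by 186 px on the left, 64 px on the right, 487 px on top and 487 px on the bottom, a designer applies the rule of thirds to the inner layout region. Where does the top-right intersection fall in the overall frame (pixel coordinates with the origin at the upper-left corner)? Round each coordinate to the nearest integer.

Content width = 922 − 186 − 64 = 672 px; content height = 2479 − 487 − 487 = 1505 px.
Top-right is two-thirds across and one-third down within the inner layout region.
x = 186 + 2 × 672/3 = 186 + 448.00 ≈ 634
y = 487 + 1 × 1505/3 = 487 + 501.67 ≈ 989

x = 634 px, y = 989 px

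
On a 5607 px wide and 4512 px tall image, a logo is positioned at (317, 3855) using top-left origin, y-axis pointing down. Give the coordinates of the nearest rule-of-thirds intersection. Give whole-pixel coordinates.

Third lines: x ∈ {1869, 3738}, y ∈ {1504, 3008}.
317 is closer to x = 1869; 3855 is closer to y = 3008.
So the nearest intersection is the lower-left power point.

x = 1869 px, y = 3008 px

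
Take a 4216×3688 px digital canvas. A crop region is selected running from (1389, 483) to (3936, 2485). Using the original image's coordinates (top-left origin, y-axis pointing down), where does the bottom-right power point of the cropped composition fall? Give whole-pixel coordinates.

x = 3087 px, y = 1818 px

Crop width = 3936 − 1389 = 2547 px; one third is 849.00 px.
Crop height = 2485 − 483 = 2002 px; one third is 667.33 px.
The bottom-right point is two-thirds across and two-thirds down within the crop:
x = 1389 + 2 × 849.00 ≈ 3087; y = 483 + 2 × 667.33 ≈ 1818.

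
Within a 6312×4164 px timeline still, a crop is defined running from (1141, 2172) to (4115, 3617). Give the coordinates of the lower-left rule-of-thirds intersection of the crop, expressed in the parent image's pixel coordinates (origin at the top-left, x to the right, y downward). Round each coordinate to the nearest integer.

Crop width = 4115 − 1141 = 2974 px; one third is 991.33 px.
Crop height = 3617 − 2172 = 1445 px; one third is 481.67 px.
The lower-left point is one-third across and two-thirds down within the crop:
x = 1141 + 1 × 991.33 ≈ 2132; y = 2172 + 2 × 481.67 ≈ 3135.

x = 2132 px, y = 3135 px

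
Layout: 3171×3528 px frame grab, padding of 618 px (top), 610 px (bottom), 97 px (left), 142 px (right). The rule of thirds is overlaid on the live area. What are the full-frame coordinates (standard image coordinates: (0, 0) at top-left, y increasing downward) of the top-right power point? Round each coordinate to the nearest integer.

x = 2052 px, y = 1385 px

Content width = 3171 − 97 − 142 = 2932 px; content height = 3528 − 618 − 610 = 2300 px.
Top-right is two-thirds across and one-third down within the live area.
x = 97 + 2 × 2932/3 = 97 + 1954.67 ≈ 2052
y = 618 + 1 × 2300/3 = 618 + 766.67 ≈ 1385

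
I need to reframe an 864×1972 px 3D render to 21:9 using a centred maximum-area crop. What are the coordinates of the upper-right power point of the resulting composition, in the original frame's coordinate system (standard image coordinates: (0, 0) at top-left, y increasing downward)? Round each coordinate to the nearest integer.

864/1972 < 21/9, so the 21:9 crop keeps the full width 864 and trims height to 864 × 9/21 = 370.29 px.
Top offset = (1972 − 370.29)/2 = 800.86 px; left offset = 0.
Upper-right is two-thirds across and one-third down within the crop:
x = 0.00 + 2 × 864.00/3 ≈ 576; y = 800.86 + 1 × 370.29/3 ≈ 924.

x = 576 px, y = 924 px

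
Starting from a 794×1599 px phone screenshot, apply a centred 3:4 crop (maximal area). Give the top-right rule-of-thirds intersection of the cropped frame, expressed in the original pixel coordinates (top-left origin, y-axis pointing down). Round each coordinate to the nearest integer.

794/1599 < 3/4, so the 3:4 crop keeps the full width 794 and trims height to 794 × 4/3 = 1058.67 px.
Top offset = (1599 − 1058.67)/2 = 270.17 px; left offset = 0.
Top-right is two-thirds across and one-third down within the crop:
x = 0.00 + 2 × 794.00/3 ≈ 529; y = 270.17 + 1 × 1058.67/3 ≈ 623.

x = 529 px, y = 623 px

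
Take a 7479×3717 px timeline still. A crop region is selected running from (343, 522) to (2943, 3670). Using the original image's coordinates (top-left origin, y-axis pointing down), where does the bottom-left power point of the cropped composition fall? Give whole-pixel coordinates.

x = 1210 px, y = 2621 px

Crop width = 2943 − 343 = 2600 px; one third is 866.67 px.
Crop height = 3670 − 522 = 3148 px; one third is 1049.33 px.
The bottom-left point is one-third across and two-thirds down within the crop:
x = 343 + 1 × 866.67 ≈ 1210; y = 522 + 2 × 1049.33 ≈ 2621.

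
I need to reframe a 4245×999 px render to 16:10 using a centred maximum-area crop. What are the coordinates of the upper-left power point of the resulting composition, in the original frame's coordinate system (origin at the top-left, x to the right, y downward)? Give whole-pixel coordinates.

4245/999 > 16/10, so the 16:10 crop keeps the full height 999 and trims width to 999 × 16/10 = 1598.40 px.
Left offset = (4245 − 1598.40)/2 = 1323.30 px; top offset = 0.
Upper-left is one-third across and one-third down within the crop:
x = 1323.30 + 1 × 1598.40/3 ≈ 1856; y = 0.00 + 1 × 999.00/3 ≈ 333.

x = 1856 px, y = 333 px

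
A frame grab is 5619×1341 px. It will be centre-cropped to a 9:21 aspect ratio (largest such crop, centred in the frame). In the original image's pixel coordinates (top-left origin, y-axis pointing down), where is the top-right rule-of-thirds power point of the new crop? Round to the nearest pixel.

x = 2905 px, y = 447 px

5619/1341 > 9/21, so the 9:21 crop keeps the full height 1341 and trims width to 1341 × 9/21 = 574.71 px.
Left offset = (5619 − 574.71)/2 = 2522.14 px; top offset = 0.
Top-right is two-thirds across and one-third down within the crop:
x = 2522.14 + 2 × 574.71/3 ≈ 2905; y = 0.00 + 1 × 1341.00/3 ≈ 447.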